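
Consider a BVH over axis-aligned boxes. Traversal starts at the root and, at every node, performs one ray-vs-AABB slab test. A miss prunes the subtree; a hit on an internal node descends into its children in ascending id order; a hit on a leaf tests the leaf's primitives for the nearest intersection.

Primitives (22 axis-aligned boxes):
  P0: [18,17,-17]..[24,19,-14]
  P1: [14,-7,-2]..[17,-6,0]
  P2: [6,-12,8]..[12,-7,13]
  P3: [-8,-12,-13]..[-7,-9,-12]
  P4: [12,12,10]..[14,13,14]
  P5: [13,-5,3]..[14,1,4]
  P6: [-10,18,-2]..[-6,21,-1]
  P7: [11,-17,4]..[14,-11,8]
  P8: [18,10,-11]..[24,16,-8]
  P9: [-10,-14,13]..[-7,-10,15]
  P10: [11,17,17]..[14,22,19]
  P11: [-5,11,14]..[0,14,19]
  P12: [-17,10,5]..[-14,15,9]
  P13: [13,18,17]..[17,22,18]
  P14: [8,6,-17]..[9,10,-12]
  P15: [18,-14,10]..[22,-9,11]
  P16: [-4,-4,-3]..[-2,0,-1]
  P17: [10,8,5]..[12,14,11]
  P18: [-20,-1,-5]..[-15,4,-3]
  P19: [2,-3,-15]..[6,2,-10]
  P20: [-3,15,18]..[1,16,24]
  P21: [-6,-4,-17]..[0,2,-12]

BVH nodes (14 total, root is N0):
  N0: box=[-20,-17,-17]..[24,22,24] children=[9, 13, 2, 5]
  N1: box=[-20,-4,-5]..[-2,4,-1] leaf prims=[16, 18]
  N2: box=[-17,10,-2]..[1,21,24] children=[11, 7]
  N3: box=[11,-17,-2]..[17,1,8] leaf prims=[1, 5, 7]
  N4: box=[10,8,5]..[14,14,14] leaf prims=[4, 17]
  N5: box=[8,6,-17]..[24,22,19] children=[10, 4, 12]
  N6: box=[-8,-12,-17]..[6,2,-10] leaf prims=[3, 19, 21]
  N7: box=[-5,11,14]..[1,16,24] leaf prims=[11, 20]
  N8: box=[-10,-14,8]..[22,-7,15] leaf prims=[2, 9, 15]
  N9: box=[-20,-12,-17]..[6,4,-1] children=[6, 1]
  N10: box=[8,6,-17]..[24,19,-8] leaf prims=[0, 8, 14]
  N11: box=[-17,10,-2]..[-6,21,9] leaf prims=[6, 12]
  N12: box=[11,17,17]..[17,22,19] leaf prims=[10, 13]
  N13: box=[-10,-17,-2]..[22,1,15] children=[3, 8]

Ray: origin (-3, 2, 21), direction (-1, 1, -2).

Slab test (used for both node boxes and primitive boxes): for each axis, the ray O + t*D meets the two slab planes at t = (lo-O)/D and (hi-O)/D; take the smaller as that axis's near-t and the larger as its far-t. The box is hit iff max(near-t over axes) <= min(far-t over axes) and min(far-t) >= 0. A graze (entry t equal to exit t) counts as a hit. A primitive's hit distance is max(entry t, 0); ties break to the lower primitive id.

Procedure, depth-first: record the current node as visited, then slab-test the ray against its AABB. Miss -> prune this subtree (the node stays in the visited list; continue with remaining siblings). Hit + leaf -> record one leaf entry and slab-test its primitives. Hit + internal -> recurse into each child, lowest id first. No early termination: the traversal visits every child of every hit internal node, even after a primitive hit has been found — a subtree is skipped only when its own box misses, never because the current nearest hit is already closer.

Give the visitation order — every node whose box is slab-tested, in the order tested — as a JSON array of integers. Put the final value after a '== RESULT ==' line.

Walk:
N0 x:[-27,17] y:[-19,20] z:[-3/2,19] -> hit [-3/2,17], descend [2, 5, 9, 13]
  N2 x:[-4,14] y:[8,19] z:[-3/2,23/2] -> hit [8,23/2], descend [7, 11]
    N7 x:[-4,2] y:[9,14] z:[-3/2,7/2] -> miss, prune
    N11 x:[3,14] y:[8,19] z:[6,23/2] -> hit [8,23/2] leaf, test {P6(miss), P12(miss)}
  N5 x:[-27,-11] y:[4,20] z:[1,19] -> miss, prune
  N9 x:[-9,17] y:[-14,2] z:[11,19] -> miss, prune
  N13 x:[-25,7] y:[-19,-1] z:[3,23/2] -> miss, prune

7 AABB tests over nodes [0, 2, 7, 11, 5, 9, 13]; 1 leaf entered; closest miss.

== RESULT ==
[0, 2, 7, 11, 5, 9, 13]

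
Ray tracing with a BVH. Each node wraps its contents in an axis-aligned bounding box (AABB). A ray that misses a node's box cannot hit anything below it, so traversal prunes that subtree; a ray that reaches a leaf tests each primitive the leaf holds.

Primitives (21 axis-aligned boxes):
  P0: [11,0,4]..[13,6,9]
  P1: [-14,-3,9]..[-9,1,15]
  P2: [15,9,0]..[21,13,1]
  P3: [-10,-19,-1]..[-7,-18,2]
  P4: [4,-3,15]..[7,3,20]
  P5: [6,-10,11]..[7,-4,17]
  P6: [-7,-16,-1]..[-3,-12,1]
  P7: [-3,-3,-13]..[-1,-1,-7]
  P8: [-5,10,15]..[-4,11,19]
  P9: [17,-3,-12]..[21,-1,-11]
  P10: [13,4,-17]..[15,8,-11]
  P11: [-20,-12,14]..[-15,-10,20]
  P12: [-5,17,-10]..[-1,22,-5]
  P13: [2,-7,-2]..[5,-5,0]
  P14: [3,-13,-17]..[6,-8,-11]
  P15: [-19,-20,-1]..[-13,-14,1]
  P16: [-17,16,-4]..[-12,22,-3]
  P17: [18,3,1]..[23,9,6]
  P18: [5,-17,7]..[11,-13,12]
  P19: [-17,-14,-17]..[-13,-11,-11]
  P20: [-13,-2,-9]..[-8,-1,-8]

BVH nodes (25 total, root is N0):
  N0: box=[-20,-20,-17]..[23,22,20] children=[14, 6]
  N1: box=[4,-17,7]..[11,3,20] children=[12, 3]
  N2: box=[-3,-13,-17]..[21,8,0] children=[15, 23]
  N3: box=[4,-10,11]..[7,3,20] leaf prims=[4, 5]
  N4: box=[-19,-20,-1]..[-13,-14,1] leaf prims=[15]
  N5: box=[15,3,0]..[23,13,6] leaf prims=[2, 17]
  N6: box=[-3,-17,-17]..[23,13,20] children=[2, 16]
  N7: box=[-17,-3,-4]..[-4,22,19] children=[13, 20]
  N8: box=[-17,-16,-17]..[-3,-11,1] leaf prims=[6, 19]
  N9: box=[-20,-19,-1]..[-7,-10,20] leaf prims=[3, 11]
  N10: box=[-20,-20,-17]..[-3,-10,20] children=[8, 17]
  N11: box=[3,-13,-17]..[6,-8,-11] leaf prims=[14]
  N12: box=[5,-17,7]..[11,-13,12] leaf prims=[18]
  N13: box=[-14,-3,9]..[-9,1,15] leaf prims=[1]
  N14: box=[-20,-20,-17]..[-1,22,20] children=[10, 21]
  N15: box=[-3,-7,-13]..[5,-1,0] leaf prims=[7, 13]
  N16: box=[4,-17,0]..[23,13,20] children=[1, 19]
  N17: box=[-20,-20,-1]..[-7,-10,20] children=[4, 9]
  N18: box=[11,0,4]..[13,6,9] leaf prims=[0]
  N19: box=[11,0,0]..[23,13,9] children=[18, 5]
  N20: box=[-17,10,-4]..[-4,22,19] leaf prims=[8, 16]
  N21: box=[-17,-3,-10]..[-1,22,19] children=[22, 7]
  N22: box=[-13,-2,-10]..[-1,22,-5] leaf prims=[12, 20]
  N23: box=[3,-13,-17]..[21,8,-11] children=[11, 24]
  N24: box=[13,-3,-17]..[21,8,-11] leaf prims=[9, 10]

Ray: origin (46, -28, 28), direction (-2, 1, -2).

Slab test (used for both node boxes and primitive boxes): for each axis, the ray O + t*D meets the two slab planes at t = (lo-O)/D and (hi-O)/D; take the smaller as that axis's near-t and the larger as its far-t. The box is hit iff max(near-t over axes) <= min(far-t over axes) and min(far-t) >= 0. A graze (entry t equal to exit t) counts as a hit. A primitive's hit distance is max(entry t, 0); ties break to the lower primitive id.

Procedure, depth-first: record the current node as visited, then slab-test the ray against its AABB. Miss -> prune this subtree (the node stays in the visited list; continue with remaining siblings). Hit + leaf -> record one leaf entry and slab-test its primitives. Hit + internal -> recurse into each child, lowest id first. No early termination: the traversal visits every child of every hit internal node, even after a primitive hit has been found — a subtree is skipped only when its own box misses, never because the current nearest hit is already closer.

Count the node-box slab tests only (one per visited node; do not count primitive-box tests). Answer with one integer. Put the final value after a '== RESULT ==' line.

Trace the traversal:
N0 x:[23/2,33] y:[8,50] z:[4,45/2] -> hit [23/2,45/2], descend [6, 14]
  N6 x:[23/2,49/2] y:[11,41] z:[4,45/2] -> hit [23/2,45/2], descend [2, 16]
    N2 x:[25/2,49/2] y:[15,36] z:[14,45/2] -> hit [15,45/2], descend [15, 23]
      N15 x:[41/2,49/2] y:[21,27] z:[14,41/2] -> miss, prune
      N23 x:[25/2,43/2] y:[15,36] z:[39/2,45/2] -> hit [39/2,43/2], descend [11, 24]
        N11 x:[20,43/2] y:[15,20] z:[39/2,45/2] -> hit [20,20] leaf, test {P14@t=20}
        N24 x:[25/2,33/2] y:[25,36] z:[39/2,45/2] -> miss, prune
    N16 x:[23/2,21] y:[11,41] z:[4,14] -> hit [23/2,14], descend [1, 19]
      N1 x:[35/2,21] y:[11,31] z:[4,21/2] -> miss, prune
      N19 x:[23/2,35/2] y:[28,41] z:[19/2,14] -> miss, prune
  N14 x:[47/2,33] y:[8,50] z:[4,45/2] -> miss, prune

Visited [0, 6, 2, 15, 23, 11, 24, 16, 1, 19, 14]. Tests: 11 box, 1 leaf. Nearest: P14.

== RESULT ==
11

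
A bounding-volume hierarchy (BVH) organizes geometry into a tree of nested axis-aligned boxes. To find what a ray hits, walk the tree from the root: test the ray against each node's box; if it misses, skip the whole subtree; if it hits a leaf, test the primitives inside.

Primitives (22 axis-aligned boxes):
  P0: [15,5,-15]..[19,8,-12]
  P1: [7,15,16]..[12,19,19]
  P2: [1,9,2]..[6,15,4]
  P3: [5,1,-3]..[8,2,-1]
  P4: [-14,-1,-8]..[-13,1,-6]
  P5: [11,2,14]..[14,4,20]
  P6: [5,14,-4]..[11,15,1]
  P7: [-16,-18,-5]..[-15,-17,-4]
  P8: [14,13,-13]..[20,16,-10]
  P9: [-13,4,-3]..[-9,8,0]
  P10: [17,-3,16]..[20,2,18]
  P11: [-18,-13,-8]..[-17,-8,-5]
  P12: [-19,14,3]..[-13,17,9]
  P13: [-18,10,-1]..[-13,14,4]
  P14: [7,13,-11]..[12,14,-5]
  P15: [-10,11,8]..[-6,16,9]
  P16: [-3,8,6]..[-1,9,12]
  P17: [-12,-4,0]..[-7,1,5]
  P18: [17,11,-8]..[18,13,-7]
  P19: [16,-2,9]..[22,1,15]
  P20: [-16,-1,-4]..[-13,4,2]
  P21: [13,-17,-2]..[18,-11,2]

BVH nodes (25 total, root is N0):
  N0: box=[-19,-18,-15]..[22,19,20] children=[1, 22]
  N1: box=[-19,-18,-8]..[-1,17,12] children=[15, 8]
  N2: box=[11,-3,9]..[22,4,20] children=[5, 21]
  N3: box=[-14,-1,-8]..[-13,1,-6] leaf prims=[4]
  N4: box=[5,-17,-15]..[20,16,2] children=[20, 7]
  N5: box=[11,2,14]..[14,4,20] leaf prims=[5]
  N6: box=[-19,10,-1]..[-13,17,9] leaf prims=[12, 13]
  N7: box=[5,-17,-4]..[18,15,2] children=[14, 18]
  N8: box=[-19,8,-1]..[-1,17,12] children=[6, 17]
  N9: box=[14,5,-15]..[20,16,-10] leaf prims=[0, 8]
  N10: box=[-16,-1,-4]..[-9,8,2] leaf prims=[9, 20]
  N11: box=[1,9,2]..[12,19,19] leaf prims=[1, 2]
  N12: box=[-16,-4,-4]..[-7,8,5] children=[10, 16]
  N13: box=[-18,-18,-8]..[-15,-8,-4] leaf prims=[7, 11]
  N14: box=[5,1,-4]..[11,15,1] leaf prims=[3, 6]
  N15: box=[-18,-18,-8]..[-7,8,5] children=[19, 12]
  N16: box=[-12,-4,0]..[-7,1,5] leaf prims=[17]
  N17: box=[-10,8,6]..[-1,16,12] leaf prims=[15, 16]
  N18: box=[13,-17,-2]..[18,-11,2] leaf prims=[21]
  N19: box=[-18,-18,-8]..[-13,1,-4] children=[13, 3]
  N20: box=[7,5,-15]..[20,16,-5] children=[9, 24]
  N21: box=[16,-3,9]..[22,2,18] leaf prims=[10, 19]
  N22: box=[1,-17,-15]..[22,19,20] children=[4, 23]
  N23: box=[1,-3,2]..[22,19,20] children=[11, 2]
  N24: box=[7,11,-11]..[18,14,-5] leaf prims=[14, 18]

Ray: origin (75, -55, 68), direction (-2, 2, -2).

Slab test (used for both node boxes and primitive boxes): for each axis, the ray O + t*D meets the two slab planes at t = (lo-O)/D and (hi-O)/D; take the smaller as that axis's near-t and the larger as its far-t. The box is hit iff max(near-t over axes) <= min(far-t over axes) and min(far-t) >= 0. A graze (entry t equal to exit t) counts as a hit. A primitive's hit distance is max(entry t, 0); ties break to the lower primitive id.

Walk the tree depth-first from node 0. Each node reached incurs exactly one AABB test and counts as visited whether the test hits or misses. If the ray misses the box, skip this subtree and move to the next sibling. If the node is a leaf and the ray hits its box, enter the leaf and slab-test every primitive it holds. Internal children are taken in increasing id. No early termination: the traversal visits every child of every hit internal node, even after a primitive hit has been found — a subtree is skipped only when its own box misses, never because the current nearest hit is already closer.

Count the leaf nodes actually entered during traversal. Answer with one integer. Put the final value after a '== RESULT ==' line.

Walk:
N0 x:[53/2,47] y:[37/2,37] z:[24,83/2] -> hit [53/2,37], descend [1, 22]
  N1 x:[38,47] y:[37/2,36] z:[28,38] -> miss, prune
  N22 x:[53/2,37] y:[19,37] z:[24,83/2] -> hit [53/2,37], descend [4, 23]
    N4 x:[55/2,35] y:[19,71/2] z:[33,83/2] -> hit [33,35], descend [7, 20]
      N7 x:[57/2,35] y:[19,35] z:[33,36] -> hit [33,35], descend [14, 18]
        N14 x:[32,35] y:[28,35] z:[67/2,36] -> hit [67/2,35] leaf, test {P3(miss), P6@t=69/2}
        N18 x:[57/2,31] y:[19,22] z:[33,35] -> miss, prune
      N20 x:[55/2,34] y:[30,71/2] z:[73/2,83/2] -> miss, prune
    N23 x:[53/2,37] y:[26,37] z:[24,33] -> hit [53/2,33], descend [2, 11]
      N2 x:[53/2,32] y:[26,59/2] z:[24,59/2] -> hit [53/2,59/2], descend [5, 21]
        N5 x:[61/2,32] y:[57/2,59/2] z:[24,27] -> miss, prune
        N21 x:[53/2,59/2] y:[26,57/2] z:[25,59/2] -> hit [53/2,57/2] leaf, test {P10(miss), P19@t=53/2}
      N11 x:[63/2,37] y:[32,37] z:[49/2,33] -> hit [32,33] leaf, test {P1(miss), P2(miss)}

Summary -> nodes [0, 1, 22, 4, 7, 14, 18, 20, 23, 2, 5, 21, 11]; box-tests=13; leaf-entries=3; first=P19

== RESULT ==
3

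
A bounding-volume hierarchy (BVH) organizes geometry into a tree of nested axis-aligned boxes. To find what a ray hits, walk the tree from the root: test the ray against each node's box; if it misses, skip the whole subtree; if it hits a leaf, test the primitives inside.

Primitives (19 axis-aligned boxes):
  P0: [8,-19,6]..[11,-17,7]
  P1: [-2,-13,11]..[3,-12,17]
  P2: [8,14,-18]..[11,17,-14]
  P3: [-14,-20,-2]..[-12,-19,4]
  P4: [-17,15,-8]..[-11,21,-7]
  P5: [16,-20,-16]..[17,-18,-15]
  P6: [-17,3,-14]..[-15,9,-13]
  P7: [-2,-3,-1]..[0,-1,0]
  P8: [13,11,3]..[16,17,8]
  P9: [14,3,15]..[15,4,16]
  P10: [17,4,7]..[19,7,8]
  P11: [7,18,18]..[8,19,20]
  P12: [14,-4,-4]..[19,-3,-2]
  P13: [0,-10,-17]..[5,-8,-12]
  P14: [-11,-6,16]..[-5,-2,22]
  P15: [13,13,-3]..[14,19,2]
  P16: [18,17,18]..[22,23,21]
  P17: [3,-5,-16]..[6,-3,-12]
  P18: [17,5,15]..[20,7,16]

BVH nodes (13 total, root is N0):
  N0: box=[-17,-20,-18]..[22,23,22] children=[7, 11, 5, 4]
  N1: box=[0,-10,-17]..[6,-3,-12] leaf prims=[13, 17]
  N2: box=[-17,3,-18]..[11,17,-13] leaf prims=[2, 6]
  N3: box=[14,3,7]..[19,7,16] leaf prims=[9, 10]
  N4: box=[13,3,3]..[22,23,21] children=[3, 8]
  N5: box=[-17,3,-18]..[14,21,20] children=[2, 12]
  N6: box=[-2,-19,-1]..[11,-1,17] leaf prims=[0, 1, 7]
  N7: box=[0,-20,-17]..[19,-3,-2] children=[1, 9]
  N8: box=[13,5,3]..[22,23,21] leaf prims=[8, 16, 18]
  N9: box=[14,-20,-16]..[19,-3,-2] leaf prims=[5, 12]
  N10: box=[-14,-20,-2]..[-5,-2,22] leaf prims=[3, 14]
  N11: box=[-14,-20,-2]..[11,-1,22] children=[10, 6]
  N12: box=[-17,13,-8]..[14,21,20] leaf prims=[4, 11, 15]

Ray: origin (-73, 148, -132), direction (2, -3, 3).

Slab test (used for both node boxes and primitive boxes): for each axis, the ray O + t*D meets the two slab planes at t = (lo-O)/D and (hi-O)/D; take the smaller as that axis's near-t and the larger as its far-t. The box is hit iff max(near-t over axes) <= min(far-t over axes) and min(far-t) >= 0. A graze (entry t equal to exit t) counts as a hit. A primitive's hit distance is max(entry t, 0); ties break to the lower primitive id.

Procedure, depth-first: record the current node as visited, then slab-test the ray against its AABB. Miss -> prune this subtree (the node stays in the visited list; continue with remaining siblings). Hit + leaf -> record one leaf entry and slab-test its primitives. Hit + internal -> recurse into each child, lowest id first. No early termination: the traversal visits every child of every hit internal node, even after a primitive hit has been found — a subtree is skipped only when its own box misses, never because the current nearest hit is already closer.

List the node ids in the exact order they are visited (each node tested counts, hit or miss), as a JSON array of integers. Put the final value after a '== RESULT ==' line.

Trace the traversal:
N0 x:[28,95/2] y:[125/3,56] z:[38,154/3] -> hit [125/3,95/2], descend [4, 5, 7, 11]
  N4 x:[43,95/2] y:[125/3,145/3] z:[45,51] -> hit [45,95/2], descend [3, 8]
    N3 x:[87/2,46] y:[47,145/3] z:[139/3,148/3] -> miss, prune
    N8 x:[43,95/2] y:[125/3,143/3] z:[45,51] -> hit [45,95/2] leaf, test {P8(miss), P16(miss), P18(miss)}
  N5 x:[28,87/2] y:[127/3,145/3] z:[38,152/3] -> hit [127/3,87/2], descend [2, 12]
    N2 x:[28,42] y:[131/3,145/3] z:[38,119/3] -> miss, prune
    N12 x:[28,87/2] y:[127/3,45] z:[124/3,152/3] -> hit [127/3,87/2] leaf, test {P4(miss), P11(miss), P15@t=43}
  N7 x:[73/2,46] y:[151/3,56] z:[115/3,130/3] -> miss, prune
  N11 x:[59/2,42] y:[149/3,56] z:[130/3,154/3] -> miss, prune

order=[0, 4, 3, 8, 5, 2, 12, 7, 11]  |boxes|=9  |leaves|=2  hit=P15

== RESULT ==
[0, 4, 3, 8, 5, 2, 12, 7, 11]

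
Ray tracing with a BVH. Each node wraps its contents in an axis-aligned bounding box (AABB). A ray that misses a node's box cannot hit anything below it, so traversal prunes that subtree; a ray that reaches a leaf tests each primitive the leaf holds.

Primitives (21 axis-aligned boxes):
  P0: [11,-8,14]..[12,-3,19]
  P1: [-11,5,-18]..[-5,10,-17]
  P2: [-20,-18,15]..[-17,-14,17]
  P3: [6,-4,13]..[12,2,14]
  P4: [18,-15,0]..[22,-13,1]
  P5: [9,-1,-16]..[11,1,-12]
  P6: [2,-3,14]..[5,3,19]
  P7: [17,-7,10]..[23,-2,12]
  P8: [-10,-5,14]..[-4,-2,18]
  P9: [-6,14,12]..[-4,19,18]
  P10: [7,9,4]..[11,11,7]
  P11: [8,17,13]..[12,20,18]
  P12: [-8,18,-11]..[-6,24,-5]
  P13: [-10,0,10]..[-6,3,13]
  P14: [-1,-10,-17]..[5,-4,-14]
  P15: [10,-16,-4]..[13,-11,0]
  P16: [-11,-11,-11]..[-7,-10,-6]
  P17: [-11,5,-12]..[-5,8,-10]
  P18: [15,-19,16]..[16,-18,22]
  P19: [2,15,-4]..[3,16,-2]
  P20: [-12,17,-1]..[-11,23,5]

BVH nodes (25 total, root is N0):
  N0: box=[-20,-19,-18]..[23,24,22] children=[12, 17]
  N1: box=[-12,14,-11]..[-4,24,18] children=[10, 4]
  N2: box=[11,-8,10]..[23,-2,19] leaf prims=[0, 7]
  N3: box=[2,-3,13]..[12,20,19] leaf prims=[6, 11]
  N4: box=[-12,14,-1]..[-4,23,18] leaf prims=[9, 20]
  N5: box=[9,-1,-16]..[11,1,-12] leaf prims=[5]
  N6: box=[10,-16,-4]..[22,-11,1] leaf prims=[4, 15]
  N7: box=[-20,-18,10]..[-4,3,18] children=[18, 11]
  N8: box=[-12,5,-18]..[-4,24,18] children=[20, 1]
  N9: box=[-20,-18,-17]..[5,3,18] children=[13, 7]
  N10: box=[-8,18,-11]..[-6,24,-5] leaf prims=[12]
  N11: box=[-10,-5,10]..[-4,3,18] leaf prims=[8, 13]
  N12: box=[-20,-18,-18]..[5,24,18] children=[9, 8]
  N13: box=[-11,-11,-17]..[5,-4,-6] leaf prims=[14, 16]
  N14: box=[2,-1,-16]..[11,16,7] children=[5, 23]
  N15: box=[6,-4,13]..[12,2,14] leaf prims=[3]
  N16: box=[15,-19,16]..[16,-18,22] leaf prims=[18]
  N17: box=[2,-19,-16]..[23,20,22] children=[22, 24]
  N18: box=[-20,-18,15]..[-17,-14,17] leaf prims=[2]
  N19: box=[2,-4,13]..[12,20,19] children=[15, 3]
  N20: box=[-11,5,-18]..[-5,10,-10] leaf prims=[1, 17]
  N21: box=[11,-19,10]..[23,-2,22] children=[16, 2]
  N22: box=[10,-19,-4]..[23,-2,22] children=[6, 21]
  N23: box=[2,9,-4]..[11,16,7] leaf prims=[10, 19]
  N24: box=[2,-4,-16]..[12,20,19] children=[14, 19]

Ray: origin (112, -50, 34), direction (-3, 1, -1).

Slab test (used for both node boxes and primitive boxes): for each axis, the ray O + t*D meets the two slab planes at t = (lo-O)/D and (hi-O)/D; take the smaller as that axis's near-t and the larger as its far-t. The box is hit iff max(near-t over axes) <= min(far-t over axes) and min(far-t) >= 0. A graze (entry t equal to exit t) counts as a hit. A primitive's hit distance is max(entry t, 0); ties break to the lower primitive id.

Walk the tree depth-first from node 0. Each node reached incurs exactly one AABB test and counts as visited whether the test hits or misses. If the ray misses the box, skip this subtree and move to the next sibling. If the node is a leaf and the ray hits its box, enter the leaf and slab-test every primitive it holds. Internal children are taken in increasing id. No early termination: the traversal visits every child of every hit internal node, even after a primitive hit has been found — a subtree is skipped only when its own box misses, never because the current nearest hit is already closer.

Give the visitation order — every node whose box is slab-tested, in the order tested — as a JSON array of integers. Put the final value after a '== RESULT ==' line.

Walk:
N0 x:[89/3,44] y:[31,74] z:[12,52] -> hit [31,44], descend [12, 17]
  N12 x:[107/3,44] y:[32,74] z:[16,52] -> hit [107/3,44], descend [8, 9]
    N8 x:[116/3,124/3] y:[55,74] z:[16,52] -> miss, prune
    N9 x:[107/3,44] y:[32,53] z:[16,51] -> hit [107/3,44], descend [7, 13]
      N7 x:[116/3,44] y:[32,53] z:[16,24] -> miss, prune
      N13 x:[107/3,41] y:[39,46] z:[40,51] -> hit [40,41] leaf, test {P14(miss), P16@t=40}
  N17 x:[89/3,110/3] y:[31,70] z:[12,50] -> hit [31,110/3], descend [22, 24]
    N22 x:[89/3,34] y:[31,48] z:[12,38] -> hit [31,34], descend [6, 21]
      N6 x:[30,34] y:[34,39] z:[33,38] -> hit [34,34] leaf, test {P4(miss), P15@t=34}
      N21 x:[89/3,101/3] y:[31,48] z:[12,24] -> miss, prune
    N24 x:[100/3,110/3] y:[46,70] z:[15,50] -> miss, prune

Visited [0, 12, 8, 9, 7, 13, 17, 22, 6, 21, 24]. Tests: 11 box, 2 leaf. Nearest: P15.

== RESULT ==
[0, 12, 8, 9, 7, 13, 17, 22, 6, 21, 24]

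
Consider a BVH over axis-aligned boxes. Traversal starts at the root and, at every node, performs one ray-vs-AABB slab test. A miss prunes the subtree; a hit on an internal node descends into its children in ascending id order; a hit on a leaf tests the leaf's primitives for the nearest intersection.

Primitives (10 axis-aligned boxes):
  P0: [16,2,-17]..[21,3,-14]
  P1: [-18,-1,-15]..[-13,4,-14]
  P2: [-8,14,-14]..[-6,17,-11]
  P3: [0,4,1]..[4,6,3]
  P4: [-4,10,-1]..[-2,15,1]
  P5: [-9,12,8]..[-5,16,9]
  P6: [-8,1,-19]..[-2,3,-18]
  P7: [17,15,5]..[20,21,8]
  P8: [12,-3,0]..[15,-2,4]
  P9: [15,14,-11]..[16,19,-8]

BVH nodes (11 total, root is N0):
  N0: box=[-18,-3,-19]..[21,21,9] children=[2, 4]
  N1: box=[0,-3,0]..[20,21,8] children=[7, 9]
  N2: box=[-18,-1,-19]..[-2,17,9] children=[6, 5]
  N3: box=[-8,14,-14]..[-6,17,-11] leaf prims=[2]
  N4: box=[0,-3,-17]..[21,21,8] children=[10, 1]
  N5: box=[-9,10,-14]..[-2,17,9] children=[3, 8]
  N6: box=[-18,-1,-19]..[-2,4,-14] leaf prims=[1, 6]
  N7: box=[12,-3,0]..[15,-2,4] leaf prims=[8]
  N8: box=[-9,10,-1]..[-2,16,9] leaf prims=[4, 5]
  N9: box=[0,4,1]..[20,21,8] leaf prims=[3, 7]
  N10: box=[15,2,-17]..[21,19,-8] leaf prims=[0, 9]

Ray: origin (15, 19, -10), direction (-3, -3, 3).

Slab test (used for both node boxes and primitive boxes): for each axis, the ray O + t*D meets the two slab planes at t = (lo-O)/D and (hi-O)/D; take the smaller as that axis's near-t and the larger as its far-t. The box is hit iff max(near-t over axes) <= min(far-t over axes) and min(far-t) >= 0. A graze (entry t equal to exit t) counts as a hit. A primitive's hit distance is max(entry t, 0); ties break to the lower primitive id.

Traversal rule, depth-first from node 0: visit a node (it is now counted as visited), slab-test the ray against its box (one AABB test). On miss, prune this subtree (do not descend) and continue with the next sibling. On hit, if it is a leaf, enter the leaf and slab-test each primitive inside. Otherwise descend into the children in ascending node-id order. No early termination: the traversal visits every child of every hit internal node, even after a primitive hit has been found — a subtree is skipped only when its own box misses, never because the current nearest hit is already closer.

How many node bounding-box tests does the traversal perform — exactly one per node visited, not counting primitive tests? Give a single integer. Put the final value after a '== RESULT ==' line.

Trace the traversal:
N0 x:[-2,11] y:[-2/3,22/3] z:[-3,19/3] -> hit [-2/3,19/3], descend [2, 4]
  N2 x:[17/3,11] y:[2/3,20/3] z:[-3,19/3] -> hit [17/3,19/3], descend [5, 6]
    N5 x:[17/3,8] y:[2/3,3] z:[-4/3,19/3] -> miss, prune
    N6 x:[17/3,11] y:[5,20/3] z:[-3,-4/3] -> miss, prune
  N4 x:[-2,5] y:[-2/3,22/3] z:[-7/3,6] -> hit [-2/3,5], descend [1, 10]
    N1 x:[-5/3,5] y:[-2/3,22/3] z:[10/3,6] -> hit [10/3,5], descend [7, 9]
      N7 x:[0,1] y:[7,22/3] z:[10/3,14/3] -> miss, prune
      N9 x:[-5/3,5] y:[-2/3,5] z:[11/3,6] -> hit [11/3,5] leaf, test {P3@t=13/3, P7(miss)}
    N10 x:[-2,0] y:[0,17/3] z:[-7/3,2/3] -> hit [0,0] leaf, test {P0(miss), P9@t=0}

order=[0, 2, 5, 6, 4, 1, 7, 9, 10]  |boxes|=9  |leaves|=2  hit=P9

== RESULT ==
9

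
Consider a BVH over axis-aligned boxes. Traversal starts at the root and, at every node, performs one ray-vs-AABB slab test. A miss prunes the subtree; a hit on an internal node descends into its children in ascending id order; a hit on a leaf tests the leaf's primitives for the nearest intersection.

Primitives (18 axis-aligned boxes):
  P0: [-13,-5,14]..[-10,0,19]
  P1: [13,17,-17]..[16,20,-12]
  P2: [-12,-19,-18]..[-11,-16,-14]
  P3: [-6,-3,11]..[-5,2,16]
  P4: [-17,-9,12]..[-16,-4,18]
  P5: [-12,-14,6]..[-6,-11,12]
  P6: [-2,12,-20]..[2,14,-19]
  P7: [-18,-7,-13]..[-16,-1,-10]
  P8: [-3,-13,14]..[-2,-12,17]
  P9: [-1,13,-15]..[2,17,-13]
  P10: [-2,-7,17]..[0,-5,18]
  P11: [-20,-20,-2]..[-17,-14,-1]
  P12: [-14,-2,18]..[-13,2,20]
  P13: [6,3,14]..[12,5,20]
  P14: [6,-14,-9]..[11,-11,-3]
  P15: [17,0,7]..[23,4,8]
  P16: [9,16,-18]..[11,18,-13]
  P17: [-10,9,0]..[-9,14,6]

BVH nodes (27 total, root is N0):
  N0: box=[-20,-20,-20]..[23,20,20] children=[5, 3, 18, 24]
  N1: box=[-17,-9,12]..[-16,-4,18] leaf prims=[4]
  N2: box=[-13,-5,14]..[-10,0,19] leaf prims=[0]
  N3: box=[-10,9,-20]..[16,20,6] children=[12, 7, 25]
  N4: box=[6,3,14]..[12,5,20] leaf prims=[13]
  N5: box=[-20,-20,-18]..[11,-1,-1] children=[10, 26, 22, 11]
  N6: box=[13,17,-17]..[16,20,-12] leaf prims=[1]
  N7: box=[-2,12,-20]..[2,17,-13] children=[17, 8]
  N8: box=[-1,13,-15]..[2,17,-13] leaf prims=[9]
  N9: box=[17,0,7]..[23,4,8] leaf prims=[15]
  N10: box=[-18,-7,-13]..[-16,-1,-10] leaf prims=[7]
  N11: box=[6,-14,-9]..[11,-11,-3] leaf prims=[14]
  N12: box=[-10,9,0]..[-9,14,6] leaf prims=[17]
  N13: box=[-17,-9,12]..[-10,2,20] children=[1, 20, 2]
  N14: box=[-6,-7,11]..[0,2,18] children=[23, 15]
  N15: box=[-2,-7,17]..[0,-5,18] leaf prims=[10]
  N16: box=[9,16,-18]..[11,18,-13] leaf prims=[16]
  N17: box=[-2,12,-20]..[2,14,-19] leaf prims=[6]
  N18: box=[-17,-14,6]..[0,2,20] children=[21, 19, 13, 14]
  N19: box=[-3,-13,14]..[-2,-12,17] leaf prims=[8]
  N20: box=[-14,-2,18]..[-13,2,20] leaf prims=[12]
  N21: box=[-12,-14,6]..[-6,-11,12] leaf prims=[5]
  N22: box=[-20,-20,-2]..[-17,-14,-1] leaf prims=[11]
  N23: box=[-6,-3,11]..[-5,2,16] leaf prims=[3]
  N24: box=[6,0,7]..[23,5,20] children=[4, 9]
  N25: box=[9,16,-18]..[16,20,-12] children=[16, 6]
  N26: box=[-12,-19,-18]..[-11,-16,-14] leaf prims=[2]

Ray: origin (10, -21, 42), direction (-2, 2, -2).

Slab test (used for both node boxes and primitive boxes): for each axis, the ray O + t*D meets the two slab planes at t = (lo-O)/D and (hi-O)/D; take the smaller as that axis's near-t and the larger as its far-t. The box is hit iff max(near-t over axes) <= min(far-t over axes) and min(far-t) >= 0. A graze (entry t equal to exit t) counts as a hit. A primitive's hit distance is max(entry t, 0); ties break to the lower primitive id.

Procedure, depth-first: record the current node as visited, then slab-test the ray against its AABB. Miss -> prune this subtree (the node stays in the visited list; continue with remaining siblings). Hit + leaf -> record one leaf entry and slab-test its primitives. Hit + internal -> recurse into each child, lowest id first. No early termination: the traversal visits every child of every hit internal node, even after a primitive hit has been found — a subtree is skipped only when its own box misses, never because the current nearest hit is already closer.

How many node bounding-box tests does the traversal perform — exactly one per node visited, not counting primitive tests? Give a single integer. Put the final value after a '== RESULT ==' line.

Trace the traversal:
N0 x:[-13/2,15] y:[1/2,41/2] z:[11,31] -> hit [11,15], descend [3, 5, 18, 24]
  N3 x:[-3,10] y:[15,41/2] z:[18,31] -> miss, prune
  N5 x:[-1/2,15] y:[1/2,10] z:[43/2,30] -> miss, prune
  N18 x:[5,27/2] y:[7/2,23/2] z:[11,18] -> hit [11,23/2], descend [13, 14, 19, 21]
    N13 x:[10,27/2] y:[6,23/2] z:[11,15] -> hit [11,23/2], descend [1, 2, 20]
      N1 x:[13,27/2] y:[6,17/2] z:[12,15] -> miss, prune
      N2 x:[10,23/2] y:[8,21/2] z:[23/2,14] -> miss, prune
      N20 x:[23/2,12] y:[19/2,23/2] z:[11,12] -> hit [23/2,23/2] leaf, test {P12@t=23/2}
    N14 x:[5,8] y:[7,23/2] z:[12,31/2] -> miss, prune
    N19 x:[6,13/2] y:[4,9/2] z:[25/2,14] -> miss, prune
    N21 x:[8,11] y:[7/2,5] z:[15,18] -> miss, prune
  N24 x:[-13/2,2] y:[21/2,13] z:[11,35/2] -> miss, prune

12 AABB tests over nodes [0, 3, 5, 18, 13, 1, 2, 20, 14, 19, 21, 24]; 1 leaf entered; closest P12.

== RESULT ==
12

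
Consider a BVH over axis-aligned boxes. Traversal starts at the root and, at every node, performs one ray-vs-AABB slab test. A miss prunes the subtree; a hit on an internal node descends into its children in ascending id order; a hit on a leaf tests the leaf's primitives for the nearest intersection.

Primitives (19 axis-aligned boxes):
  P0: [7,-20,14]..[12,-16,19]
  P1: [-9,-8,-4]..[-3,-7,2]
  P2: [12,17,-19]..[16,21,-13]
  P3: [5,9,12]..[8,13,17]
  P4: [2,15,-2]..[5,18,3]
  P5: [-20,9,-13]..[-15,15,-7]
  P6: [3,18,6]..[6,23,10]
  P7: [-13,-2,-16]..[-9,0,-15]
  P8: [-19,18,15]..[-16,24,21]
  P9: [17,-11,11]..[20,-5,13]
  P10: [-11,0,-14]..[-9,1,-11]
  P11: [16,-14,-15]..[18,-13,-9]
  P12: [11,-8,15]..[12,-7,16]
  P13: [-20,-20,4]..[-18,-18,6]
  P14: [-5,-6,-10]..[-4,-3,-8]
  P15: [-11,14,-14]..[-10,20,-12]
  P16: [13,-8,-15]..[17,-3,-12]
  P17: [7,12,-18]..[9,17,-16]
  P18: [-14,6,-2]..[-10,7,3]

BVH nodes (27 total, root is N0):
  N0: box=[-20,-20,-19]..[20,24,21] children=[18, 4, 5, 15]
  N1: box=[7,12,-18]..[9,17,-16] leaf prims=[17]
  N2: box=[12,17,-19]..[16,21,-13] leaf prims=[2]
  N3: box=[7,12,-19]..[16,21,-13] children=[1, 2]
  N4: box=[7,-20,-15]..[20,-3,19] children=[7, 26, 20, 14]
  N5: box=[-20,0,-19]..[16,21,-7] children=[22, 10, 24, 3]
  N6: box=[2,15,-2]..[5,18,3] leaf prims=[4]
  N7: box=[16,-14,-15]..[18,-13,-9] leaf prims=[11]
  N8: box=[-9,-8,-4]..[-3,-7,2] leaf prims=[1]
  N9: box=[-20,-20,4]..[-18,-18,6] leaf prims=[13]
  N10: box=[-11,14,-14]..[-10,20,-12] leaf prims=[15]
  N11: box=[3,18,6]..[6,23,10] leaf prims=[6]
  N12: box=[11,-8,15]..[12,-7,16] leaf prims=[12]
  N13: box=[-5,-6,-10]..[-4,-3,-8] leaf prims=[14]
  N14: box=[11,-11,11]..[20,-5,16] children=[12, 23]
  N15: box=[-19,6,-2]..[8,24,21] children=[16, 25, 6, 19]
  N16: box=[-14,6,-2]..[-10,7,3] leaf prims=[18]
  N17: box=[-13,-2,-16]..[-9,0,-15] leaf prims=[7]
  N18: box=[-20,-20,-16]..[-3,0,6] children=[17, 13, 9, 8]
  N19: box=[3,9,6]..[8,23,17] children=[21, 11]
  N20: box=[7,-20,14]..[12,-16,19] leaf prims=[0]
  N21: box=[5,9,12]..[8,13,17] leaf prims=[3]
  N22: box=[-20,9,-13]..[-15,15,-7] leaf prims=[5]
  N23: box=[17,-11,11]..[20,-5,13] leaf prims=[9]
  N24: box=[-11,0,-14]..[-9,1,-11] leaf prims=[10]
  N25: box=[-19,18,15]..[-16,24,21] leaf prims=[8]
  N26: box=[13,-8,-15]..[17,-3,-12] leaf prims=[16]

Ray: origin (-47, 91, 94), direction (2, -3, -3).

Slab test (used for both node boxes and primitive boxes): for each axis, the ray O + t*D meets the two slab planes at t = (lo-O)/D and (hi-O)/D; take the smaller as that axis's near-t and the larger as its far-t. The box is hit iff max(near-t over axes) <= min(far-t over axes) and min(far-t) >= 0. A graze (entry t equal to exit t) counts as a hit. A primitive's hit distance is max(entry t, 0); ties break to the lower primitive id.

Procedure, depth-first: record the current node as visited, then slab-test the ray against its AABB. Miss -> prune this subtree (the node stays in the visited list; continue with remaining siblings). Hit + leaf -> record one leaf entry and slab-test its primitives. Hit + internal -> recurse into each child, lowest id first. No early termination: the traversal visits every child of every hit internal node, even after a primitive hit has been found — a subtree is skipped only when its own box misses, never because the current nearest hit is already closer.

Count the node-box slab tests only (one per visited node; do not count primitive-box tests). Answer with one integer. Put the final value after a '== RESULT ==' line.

Trace the traversal:
N0 x:[27/2,67/2] y:[67/3,37] z:[73/3,113/3] -> hit [73/3,67/2], descend [4, 5, 15, 18]
  N4 x:[27,67/2] y:[94/3,37] z:[25,109/3] -> hit [94/3,67/2], descend [7, 14, 20, 26]
    N7 x:[63/2,65/2] y:[104/3,35] z:[103/3,109/3] -> miss, prune
    N14 x:[29,67/2] y:[32,34] z:[26,83/3] -> miss, prune
    N20 x:[27,59/2] y:[107/3,37] z:[25,80/3] -> miss, prune
    N26 x:[30,32] y:[94/3,33] z:[106/3,109/3] -> miss, prune
  N5 x:[27/2,63/2] y:[70/3,91/3] z:[101/3,113/3] -> miss, prune
  N15 x:[14,55/2] y:[67/3,85/3] z:[73/3,32] -> hit [73/3,55/2], descend [6, 16, 19, 25]
    N6 x:[49/2,26] y:[73/3,76/3] z:[91/3,32] -> miss, prune
    N16 x:[33/2,37/2] y:[28,85/3] z:[91/3,32] -> miss, prune
    N19 x:[25,55/2] y:[68/3,82/3] z:[77/3,88/3] -> hit [77/3,82/3], descend [11, 21]
      N11 x:[25,53/2] y:[68/3,73/3] z:[28,88/3] -> miss, prune
      N21 x:[26,55/2] y:[26,82/3] z:[77/3,82/3] -> hit [26,82/3] leaf, test {P3@t=26}
    N25 x:[14,31/2] y:[67/3,73/3] z:[73/3,79/3] -> miss, prune
  N18 x:[27/2,22] y:[91/3,37] z:[88/3,110/3] -> miss, prune

order=[0, 4, 7, 14, 20, 26, 5, 15, 6, 16, 19, 11, 21, 25, 18]  |boxes|=15  |leaves|=1  hit=P3

== RESULT ==
15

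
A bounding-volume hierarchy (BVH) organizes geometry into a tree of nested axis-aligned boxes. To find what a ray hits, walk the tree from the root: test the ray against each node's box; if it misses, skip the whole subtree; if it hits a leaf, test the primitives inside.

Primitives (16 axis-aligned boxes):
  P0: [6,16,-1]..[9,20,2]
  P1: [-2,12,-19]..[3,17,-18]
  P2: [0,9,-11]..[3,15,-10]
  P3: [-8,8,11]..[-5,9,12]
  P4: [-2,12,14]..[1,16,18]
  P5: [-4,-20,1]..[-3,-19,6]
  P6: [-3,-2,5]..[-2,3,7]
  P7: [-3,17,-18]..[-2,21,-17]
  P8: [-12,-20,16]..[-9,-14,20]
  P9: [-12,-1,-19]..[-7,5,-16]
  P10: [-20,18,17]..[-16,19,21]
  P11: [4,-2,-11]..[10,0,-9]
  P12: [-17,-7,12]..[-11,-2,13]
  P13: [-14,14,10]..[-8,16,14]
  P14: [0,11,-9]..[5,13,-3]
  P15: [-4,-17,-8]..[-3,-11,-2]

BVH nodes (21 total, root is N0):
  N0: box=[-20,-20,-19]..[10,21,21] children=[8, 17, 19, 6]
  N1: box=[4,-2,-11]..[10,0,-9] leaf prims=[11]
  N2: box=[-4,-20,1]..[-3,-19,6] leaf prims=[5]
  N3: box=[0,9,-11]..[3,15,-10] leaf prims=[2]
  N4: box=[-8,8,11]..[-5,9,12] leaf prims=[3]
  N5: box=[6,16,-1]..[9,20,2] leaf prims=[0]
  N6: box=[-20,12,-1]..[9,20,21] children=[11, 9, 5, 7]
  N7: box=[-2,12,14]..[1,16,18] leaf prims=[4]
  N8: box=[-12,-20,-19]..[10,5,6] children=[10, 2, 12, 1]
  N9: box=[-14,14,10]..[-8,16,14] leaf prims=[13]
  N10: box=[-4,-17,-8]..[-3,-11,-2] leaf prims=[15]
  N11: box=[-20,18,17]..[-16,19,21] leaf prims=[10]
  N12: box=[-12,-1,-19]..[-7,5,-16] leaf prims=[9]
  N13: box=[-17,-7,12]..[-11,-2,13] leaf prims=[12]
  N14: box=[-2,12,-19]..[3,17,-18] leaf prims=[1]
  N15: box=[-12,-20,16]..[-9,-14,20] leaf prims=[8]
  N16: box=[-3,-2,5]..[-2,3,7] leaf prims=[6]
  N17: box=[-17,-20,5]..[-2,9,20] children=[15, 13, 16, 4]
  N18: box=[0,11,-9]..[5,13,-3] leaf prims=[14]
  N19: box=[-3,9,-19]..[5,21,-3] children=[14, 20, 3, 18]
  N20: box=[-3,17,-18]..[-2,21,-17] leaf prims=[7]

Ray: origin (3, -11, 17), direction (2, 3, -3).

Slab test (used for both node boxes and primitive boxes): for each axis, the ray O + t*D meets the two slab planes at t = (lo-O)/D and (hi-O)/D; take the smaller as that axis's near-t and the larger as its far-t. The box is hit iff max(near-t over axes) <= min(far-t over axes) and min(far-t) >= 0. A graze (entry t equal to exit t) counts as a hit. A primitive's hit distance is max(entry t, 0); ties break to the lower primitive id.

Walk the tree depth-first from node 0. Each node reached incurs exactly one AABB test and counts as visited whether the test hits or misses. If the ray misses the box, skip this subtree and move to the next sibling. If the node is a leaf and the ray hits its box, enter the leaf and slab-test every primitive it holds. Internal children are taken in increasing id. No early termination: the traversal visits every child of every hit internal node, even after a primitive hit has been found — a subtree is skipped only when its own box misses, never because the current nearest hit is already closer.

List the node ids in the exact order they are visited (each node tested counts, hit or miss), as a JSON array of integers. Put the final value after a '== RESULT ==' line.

Trace the traversal:
N0 x:[-23/2,7/2] y:[-3,32/3] z:[-4/3,12] -> hit [-4/3,7/2], descend [6, 8, 17, 19]
  N6 x:[-23/2,3] y:[23/3,31/3] z:[-4/3,6] -> miss, prune
  N8 x:[-15/2,7/2] y:[-3,16/3] z:[11/3,12] -> miss, prune
  N17 x:[-10,-5/2] y:[-3,20/3] z:[-1,4] -> miss, prune
  N19 x:[-3,1] y:[20/3,32/3] z:[20/3,12] -> miss, prune

order=[0, 6, 8, 17, 19]  |boxes|=5  |leaves|=0  hit=miss

== RESULT ==
[0, 6, 8, 17, 19]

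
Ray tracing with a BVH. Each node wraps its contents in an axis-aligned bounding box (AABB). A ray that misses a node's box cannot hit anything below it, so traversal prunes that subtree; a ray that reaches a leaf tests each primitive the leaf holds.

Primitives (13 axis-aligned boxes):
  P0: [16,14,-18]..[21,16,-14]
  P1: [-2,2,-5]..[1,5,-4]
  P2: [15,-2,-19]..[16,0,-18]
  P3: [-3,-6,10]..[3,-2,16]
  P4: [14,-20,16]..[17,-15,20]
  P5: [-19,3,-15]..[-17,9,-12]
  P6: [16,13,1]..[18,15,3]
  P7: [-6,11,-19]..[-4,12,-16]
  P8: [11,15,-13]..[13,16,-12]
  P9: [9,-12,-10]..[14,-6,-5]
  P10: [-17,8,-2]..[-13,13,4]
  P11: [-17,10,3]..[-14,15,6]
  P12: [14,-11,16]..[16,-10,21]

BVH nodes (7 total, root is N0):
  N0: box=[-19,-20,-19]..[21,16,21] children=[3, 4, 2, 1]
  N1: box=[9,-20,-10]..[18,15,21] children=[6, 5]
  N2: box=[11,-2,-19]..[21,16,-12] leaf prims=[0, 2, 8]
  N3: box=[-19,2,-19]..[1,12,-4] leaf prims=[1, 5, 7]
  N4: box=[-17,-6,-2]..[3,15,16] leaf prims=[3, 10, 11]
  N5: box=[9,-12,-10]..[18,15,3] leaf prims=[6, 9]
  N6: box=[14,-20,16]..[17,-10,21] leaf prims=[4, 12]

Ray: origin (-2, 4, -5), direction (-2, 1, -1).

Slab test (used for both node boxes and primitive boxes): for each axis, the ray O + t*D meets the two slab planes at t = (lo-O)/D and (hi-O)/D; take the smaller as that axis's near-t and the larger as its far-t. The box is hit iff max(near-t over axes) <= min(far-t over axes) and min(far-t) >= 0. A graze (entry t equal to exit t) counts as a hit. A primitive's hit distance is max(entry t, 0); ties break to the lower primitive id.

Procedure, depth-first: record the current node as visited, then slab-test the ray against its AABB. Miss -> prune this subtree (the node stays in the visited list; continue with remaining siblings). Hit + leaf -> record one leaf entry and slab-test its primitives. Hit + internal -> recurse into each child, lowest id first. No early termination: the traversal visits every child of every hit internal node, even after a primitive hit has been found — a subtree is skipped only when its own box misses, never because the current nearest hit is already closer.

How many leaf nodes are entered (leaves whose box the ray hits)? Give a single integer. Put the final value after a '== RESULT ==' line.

Traverse from the root:
N0 x:[-23/2,17/2] y:[-24,12] z:[-26,14] -> hit [-23/2,17/2], descend [1, 2, 3, 4]
  N1 x:[-10,-11/2] y:[-24,11] z:[-26,5] -> miss, prune
  N2 x:[-23/2,-13/2] y:[-6,12] z:[7,14] -> miss, prune
  N3 x:[-3/2,17/2] y:[-2,8] z:[-1,14] -> hit [-1,8] leaf, test {P1@t=0, P5(miss), P7(miss)}
  N4 x:[-5/2,15/2] y:[-10,11] z:[-21,-3] -> miss, prune

Visited [0, 1, 2, 3, 4]. Tests: 5 box, 1 leaf. Nearest: P1.

== RESULT ==
1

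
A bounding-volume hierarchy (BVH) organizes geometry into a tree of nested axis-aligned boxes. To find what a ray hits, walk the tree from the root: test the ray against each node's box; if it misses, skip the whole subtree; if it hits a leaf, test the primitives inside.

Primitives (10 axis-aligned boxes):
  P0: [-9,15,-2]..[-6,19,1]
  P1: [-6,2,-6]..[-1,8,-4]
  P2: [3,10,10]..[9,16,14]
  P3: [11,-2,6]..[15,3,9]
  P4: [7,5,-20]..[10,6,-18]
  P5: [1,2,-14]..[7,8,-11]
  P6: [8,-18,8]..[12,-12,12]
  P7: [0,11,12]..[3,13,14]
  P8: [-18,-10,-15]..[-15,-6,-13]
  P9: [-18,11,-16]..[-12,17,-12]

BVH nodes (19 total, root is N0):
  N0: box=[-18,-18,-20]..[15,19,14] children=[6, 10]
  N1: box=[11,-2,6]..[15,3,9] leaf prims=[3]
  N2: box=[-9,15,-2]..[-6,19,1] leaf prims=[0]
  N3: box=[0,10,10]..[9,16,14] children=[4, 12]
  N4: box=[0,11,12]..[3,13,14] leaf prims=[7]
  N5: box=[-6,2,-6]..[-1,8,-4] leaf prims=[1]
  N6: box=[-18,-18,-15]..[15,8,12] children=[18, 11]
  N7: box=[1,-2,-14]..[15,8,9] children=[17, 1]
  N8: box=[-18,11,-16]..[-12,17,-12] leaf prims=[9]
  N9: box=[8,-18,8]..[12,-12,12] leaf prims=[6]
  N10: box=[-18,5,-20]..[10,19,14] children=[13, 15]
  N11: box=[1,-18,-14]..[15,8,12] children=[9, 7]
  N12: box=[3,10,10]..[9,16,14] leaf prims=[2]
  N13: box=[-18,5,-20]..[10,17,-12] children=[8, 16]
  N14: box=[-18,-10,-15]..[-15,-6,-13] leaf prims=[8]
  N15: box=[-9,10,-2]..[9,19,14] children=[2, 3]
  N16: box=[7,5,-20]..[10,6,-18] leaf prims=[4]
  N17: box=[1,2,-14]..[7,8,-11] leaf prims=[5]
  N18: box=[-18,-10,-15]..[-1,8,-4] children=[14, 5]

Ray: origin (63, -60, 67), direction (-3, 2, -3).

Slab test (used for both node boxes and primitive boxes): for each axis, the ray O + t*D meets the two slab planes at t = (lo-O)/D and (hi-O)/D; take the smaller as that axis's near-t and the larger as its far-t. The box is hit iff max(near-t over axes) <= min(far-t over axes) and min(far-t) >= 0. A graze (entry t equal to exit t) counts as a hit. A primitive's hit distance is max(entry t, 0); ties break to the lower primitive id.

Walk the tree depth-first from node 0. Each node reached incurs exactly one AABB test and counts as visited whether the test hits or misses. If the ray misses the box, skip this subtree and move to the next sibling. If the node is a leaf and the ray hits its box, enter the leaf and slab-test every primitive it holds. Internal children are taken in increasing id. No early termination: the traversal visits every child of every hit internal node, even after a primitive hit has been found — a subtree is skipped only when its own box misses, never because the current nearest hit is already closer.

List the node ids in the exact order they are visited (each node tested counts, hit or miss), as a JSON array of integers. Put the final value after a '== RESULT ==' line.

Walk:
N0 x:[16,27] y:[21,79/2] z:[53/3,29] -> hit [21,27], descend [6, 10]
  N6 x:[16,27] y:[21,34] z:[55/3,82/3] -> hit [21,27], descend [11, 18]
    N11 x:[16,62/3] y:[21,34] z:[55/3,27] -> miss, prune
    N18 x:[64/3,27] y:[25,34] z:[71/3,82/3] -> hit [25,27], descend [5, 14]
      N5 x:[64/3,23] y:[31,34] z:[71/3,73/3] -> miss, prune
      N14 x:[26,27] y:[25,27] z:[80/3,82/3] -> hit [80/3,27] leaf, test {P8@t=80/3}
  N10 x:[53/3,27] y:[65/2,79/2] z:[53/3,29] -> miss, prune

7 AABB tests over nodes [0, 6, 11, 18, 5, 14, 10]; 1 leaf entered; closest P8.

== RESULT ==
[0, 6, 11, 18, 5, 14, 10]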